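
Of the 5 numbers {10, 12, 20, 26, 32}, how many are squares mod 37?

3

(10/37) = +1 → QR.
(12/37) = +1 → QR.
(20/37) = -1 → non-residue.
(26/37) = +1 → QR.
(32/37) = -1 → non-residue.
Total quadratic residues among the 5: 3.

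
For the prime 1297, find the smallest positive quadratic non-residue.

5

(2/1297) = +1, so 2 is a residue.
(3/1297) = +1, so 3 is a residue.
(4/1297) = +1, so 4 is a residue.
(5/1297) = −1, so 5 is the smallest positive non-residue mod 1297.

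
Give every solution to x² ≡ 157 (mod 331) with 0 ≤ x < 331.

Since 331 ≡ 3 (mod 4), a square root of 157 is 157^((331+1)/4) = 157^83 mod 331.
Repeated squaring: 157^2≡155, 157^4≡193, 157^8≡177, 157^16≡215, 157^32≡216, 157^64≡316 (mod 331).
157^83 = 157^(64+16+2+1) ≡ 56 (mod 331).
Check: 56² = 3136 ≡ 157 (mod 331). The two roots are 56 and 275.

56, 275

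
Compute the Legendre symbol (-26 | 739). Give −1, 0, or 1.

First reduce: -26 ≡ 713 (mod 739).
Reciprocity: 713 ≡ 1 and 739 ≡ 3 (mod 4), so (713/739) = +(739/713).
Reduce top mod 713: now compute (26/713).
Pull out 2: since 713 ≡ 1 (mod 8), (2/713) = +1.
Reciprocity: 13 ≡ 1 and 713 ≡ 1 (mod 4), so (13/713) = +(713/13).
Reduce top mod 13: now compute (11/13).
Reciprocity: 11 ≡ 3 and 13 ≡ 1 (mod 4), so (11/13) = +(13/11).
Reduce top mod 11: now compute (2/11).
Pull out 2: since 11 ≡ 3 (mod 8), (2/11) = -1.
Reached (1/11) = 1. Collecting the sign flips along the way, the symbol is -1.

-1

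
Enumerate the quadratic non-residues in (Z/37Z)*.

Square k = 1,…,18 (k and 37−k give the same square):
1²=1, 2²=4, 3²=9, 4²=16, 5²=25, 6²=36, 7²≡12, 8²≡27, 9²≡7, 10²≡26, 11²≡10, 12²≡33, 13²≡21, 14²≡11, 15²≡3, 16²≡34, 17²≡30, 18²≡28 (mod 37).
The residues are {1, 3, 4, 7, 9, 10, 11, 12, 16, 21, 25, 26, 27, 28, 30, 33, 34, 36}; the non-residues are the remaining 18 nonzero classes.

2 5 6 8 13 14 15 17 18 19 20 22 23 24 29 31 32 35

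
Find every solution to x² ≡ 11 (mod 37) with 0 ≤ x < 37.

14, 23

37 ≡ 1 (mod 4), so we find a root by search.
Trying successive values, 14² = 196 ≡ 11 (mod 37). The other root is 37 − 14 = 23.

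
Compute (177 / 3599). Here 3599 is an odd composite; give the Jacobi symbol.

Reciprocity: 177 ≡ 1 and 3599 ≡ 3 (mod 4), so (177/3599) = +(3599/177).
Reduce top mod 177: now compute (59/177).
Reciprocity: 59 ≡ 3 and 177 ≡ 1 (mod 4), so (59/177) = +(177/59).
Reduce top mod 59: now compute (0/59).
Top reduces to 0: gcd > 1, so the symbol is 0.

0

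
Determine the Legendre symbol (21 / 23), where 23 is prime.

Reciprocity: 21 ≡ 1 and 23 ≡ 3 (mod 4), so (21/23) = +(23/21).
Reduce top mod 21: now compute (2/21).
Pull out 2: since 21 ≡ 5 (mod 8), (2/21) = -1.
Reached (1/21) = 1. Collecting the sign flips along the way, the symbol is -1.

-1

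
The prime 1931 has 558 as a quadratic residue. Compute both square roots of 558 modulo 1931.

Since 1931 ≡ 3 (mod 4), a square root of 558 is 558^((1931+1)/4) = 558^483 mod 1931.
Repeated squaring: 558^2≡473, 558^4≡1664, 558^8≡1773, 558^16≡1792, 558^32≡11, 558^64≡121, 558^128≡1124, 558^256≡502 (mod 1931).
558^483 = 558^(256+128+64+32+2+1) ≡ 1194 (mod 1931).
Check: 1194² = 1425636 ≡ 558 (mod 1931). The two roots are 737 and 1194.

737, 1194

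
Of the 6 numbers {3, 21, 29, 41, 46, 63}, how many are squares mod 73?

(3/73) = +1 → QR.
(21/73) = -1 → non-residue.
(29/73) = -1 → non-residue.
(41/73) = +1 → QR.
(46/73) = +1 → QR.
(63/73) = -1 → non-residue.
Total quadratic residues among the 6: 3.

3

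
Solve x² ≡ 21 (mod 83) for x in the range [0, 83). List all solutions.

41, 42

Since 83 ≡ 3 (mod 4), a square root of 21 is 21^((83+1)/4) = 21^21 mod 83.
Repeated squaring: 21^2≡26, 21^4≡12, 21^8≡61, 21^16≡69 (mod 83).
21^21 = 21^(16+4+1) ≡ 41 (mod 83).
Check: 41² = 1681 ≡ 21 (mod 83). The two roots are 41 and 42.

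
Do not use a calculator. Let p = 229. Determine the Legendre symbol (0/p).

0

Top reduces to 0: gcd > 1, so the symbol is 0.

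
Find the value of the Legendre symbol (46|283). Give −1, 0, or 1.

-1

Euler's criterion: (46/283) ≡ 46^141 (mod 283).
46^2 ≡ 135 (mod 283)
46^4 ≡ 113 (mod 283)
46^8 ≡ 34 (mod 283)
46^16 ≡ 24 (mod 283)
46^32 ≡ 10 (mod 283)
46^64 ≡ 100 (mod 283)
46^128 ≡ 95 (mod 283)
46^141 = 46^(128+8+4+1) ≡ 282 (mod 283).
Result is 282 ≡ −1, so (46/283) = −1.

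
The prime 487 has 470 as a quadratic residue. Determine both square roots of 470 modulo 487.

38, 449

Since 487 ≡ 3 (mod 4), a square root of 470 is 470^((487+1)/4) = 470^122 mod 487.
Repeated squaring: 470^2≡289, 470^4≡244, 470^8≡122, 470^16≡274, 470^32≡78, 470^64≡240 (mod 487).
470^122 = 470^(64+32+16+8+2) ≡ 38 (mod 487).
Check: 38² = 1444 ≡ 470 (mod 487). The two roots are 38 and 449.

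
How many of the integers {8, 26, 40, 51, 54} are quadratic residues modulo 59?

(8/59) = -1 → non-residue.
(26/59) = +1 → QR.
(40/59) = -1 → non-residue.
(51/59) = +1 → QR.
(54/59) = -1 → non-residue.
Total quadratic residues among the 5: 2.

2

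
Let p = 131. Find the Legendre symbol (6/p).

Pull out 2: since 131 ≡ 3 (mod 8), (2/131) = -1.
Reciprocity: 3 ≡ 3 and 131 ≡ 3 (mod 4), so (3/131) = −(131/3).
Reduce top mod 3: now compute (2/3).
Pull out 2: since 3 ≡ 3 (mod 8), (2/3) = -1.
Reached (1/3) = 1. Collecting the sign flips along the way, the symbol is -1.

-1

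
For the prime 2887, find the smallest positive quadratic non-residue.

(2/2887) = +1, so 2 is a residue.
(3/2887) = −1, so 3 is the smallest positive non-residue mod 2887.

3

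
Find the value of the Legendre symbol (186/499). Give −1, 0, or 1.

Euler's criterion: (186/499) ≡ 186^249 (mod 499).
186^2 ≡ 165 (mod 499)
186^4 ≡ 279 (mod 499)
186^8 ≡ 496 (mod 499)
186^16 ≡ 9 (mod 499)
186^32 ≡ 81 (mod 499)
186^64 ≡ 74 (mod 499)
186^128 ≡ 486 (mod 499)
186^249 = 186^(128+64+32+16+8+1) ≡ 1 (mod 499).
Result is 1, so (186/499) = 1.

1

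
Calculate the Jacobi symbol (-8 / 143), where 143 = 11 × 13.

-1

First reduce: -8 ≡ 135 (mod 143).
Reciprocity: 135 ≡ 3 and 143 ≡ 3 (mod 4), so (135/143) = −(143/135).
Reduce top mod 135: now compute (8/135).
Pull out 2^3: since 135 ≡ 7 (mod 8), (2/135) = +1, so (2/135)^3 = +1.
Reached (1/135) = 1. Collecting the sign flips along the way, the symbol is -1.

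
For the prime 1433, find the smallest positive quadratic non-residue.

(2/1433) = +1, so 2 is a residue.
(3/1433) = −1, so 3 is the smallest positive non-residue mod 1433.

3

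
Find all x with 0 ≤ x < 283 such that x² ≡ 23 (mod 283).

56, 227

Since 283 ≡ 3 (mod 4), a square root of 23 is 23^((283+1)/4) = 23^71 mod 283.
Repeated squaring: 23^2≡246, 23^4≡237, 23^8≡135, 23^16≡113, 23^32≡34, 23^64≡24 (mod 283).
23^71 = 23^(64+4+2+1) ≡ 227 (mod 283).
Check: 227² = 51529 ≡ 23 (mod 283). The two roots are 56 and 227.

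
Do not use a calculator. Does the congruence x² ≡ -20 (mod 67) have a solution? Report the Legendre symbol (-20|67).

Euler's criterion: (-20/67) ≡ 47^33 (mod 67).
47^2 ≡ 65 (mod 67)
47^4 ≡ 4 (mod 67)
47^8 ≡ 16 (mod 67)
47^16 ≡ 55 (mod 67)
47^32 ≡ 10 (mod 67)
47^33 = 47^(32+1) ≡ 1 (mod 67).
Result is 1, so (-20/67) = 1.

1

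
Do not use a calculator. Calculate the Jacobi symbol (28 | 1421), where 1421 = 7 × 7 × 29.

Pull out 2^2: since 1421 ≡ 5 (mod 8), (2/1421) = -1, so (2/1421)^2 = +1.
Reciprocity: 7 ≡ 3 and 1421 ≡ 1 (mod 4), so (7/1421) = +(1421/7).
Reduce top mod 7: now compute (0/7).
Top reduces to 0: gcd > 1, so the symbol is 0.

0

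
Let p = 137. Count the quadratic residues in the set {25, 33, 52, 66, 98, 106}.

(25/137) = +1 → QR.
(33/137) = -1 → non-residue.
(52/137) = -1 → non-residue.
(66/137) = -1 → non-residue.
(98/137) = +1 → QR.
(106/137) = -1 → non-residue.
Total quadratic residues among the 6: 2.

2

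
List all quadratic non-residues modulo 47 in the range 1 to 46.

Square k = 1,…,23 (k and 47−k give the same square):
1²=1, 2²=4, 3²=9, 4²=16, 5²=25, 6²=36, 7²≡2, 8²≡17, 9²≡34, 10²≡6, 11²≡27, 12²≡3, 13²≡28, 14²≡8, 15²≡37, 16²≡21, 17²≡7, 18²≡42, 19²≡32, 20²≡24, 21²≡18, 22²≡14, 23²≡12 (mod 47).
The residues are {1, 2, 3, 4, 6, 7, 8, 9, 12, 14, 16, 17, 18, 21, 24, 25, 27, 28, 32, 34, 36, 37, 42}; the non-residues are the remaining 23 nonzero classes.

5 10 11 13 15 19 20 22 23 26 29 30 31 33 35 38 39 40 41 43 44 45 46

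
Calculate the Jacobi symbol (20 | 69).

Pull out 2^2: since 69 ≡ 5 (mod 8), (2/69) = -1, so (2/69)^2 = +1.
Reciprocity: 5 ≡ 1 and 69 ≡ 1 (mod 4), so (5/69) = +(69/5).
Reduce top mod 5: now compute (4/5).
Pull out 2^2: since 5 ≡ 5 (mod 8), (2/5) = -1, so (2/5)^2 = +1.
Reached (1/5) = 1. Collecting the sign flips along the way, the symbol is +1.

1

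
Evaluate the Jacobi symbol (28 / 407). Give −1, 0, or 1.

-1

Pull out 2^2: since 407 ≡ 7 (mod 8), (2/407) = +1, so (2/407)^2 = +1.
Reciprocity: 7 ≡ 3 and 407 ≡ 3 (mod 4), so (7/407) = −(407/7).
Reduce top mod 7: now compute (1/7).
Reached (1/7) = 1. Collecting the sign flips along the way, the symbol is -1.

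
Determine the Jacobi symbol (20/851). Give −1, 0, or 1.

1

Pull out 2^2: since 851 ≡ 3 (mod 8), (2/851) = -1, so (2/851)^2 = +1.
Reciprocity: 5 ≡ 1 and 851 ≡ 3 (mod 4), so (5/851) = +(851/5).
Reduce top mod 5: now compute (1/5).
Reached (1/5) = 1. Collecting the sign flips along the way, the symbol is +1.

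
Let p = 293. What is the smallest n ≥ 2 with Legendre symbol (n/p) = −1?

2

(2/293) = −1, so 2 is the smallest positive non-residue mod 293.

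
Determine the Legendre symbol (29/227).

Euler's criterion: (29/227) ≡ 29^113 (mod 227).
29^2 ≡ 160 (mod 227)
29^4 ≡ 176 (mod 227)
29^8 ≡ 104 (mod 227)
29^16 ≡ 147 (mod 227)
29^32 ≡ 44 (mod 227)
29^64 ≡ 120 (mod 227)
29^113 = 29^(64+32+16+1) ≡ 1 (mod 227).
Result is 1, so (29/227) = 1.

1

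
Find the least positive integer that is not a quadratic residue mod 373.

(2/373) = −1, so 2 is the smallest positive non-residue mod 373.

2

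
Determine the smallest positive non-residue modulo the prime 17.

3

(2/17) = +1, so 2 is a residue.
(3/17) = −1, so 3 is the smallest positive non-residue mod 17.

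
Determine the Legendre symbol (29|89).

Reciprocity: 29 ≡ 1 and 89 ≡ 1 (mod 4), so (29/89) = +(89/29).
Reduce top mod 29: now compute (2/29).
Pull out 2: since 29 ≡ 5 (mod 8), (2/29) = -1.
Reached (1/29) = 1. Collecting the sign flips along the way, the symbol is -1.

-1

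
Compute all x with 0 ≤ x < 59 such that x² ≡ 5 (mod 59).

8, 51

Since 59 ≡ 3 (mod 4), a square root of 5 is 5^((59+1)/4) = 5^15 mod 59.
Repeated squaring: 5^2≡25, 5^4≡35, 5^8≡45 (mod 59).
5^15 = 5^(8+4+2+1) ≡ 51 (mod 59).
Check: 51² = 2601 ≡ 5 (mod 59). The two roots are 8 and 51.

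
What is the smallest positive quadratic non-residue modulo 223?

(2/223) = +1, so 2 is a residue.
(3/223) = −1, so 3 is the smallest positive non-residue mod 223.

3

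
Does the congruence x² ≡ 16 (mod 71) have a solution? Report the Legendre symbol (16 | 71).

1

Euler's criterion: (16/71) ≡ 16^35 (mod 71).
16^2 ≡ 43 (mod 71)
16^4 ≡ 3 (mod 71)
16^8 ≡ 9 (mod 71)
16^16 ≡ 10 (mod 71)
16^32 ≡ 29 (mod 71)
16^35 = 16^(32+2+1) ≡ 1 (mod 71).
Result is 1, so (16/71) = 1.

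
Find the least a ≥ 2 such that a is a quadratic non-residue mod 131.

(2/131) = −1, so 2 is the smallest positive non-residue mod 131.

2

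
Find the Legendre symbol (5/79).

Euler's criterion: (5/79) ≡ 5^39 (mod 79).
5^2 ≡ 25 (mod 79)
5^4 ≡ 72 (mod 79)
5^8 ≡ 49 (mod 79)
5^16 ≡ 31 (mod 79)
5^32 ≡ 13 (mod 79)
5^39 = 5^(32+4+2+1) ≡ 1 (mod 79).
Result is 1, so (5/79) = 1.

1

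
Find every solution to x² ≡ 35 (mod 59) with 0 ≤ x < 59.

25, 34

Since 59 ≡ 3 (mod 4), a square root of 35 is 35^((59+1)/4) = 35^15 mod 59.
Repeated squaring: 35^2≡45, 35^4≡19, 35^8≡7 (mod 59).
35^15 = 35^(8+4+2+1) ≡ 25 (mod 59).
Check: 25² = 625 ≡ 35 (mod 59). The two roots are 25 and 34.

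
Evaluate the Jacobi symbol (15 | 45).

0

Reciprocity: 15 ≡ 3 and 45 ≡ 1 (mod 4), so (15/45) = +(45/15).
Reduce top mod 15: now compute (0/15).
Top reduces to 0: gcd > 1, so the symbol is 0.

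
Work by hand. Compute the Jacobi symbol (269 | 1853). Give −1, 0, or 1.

Reciprocity: 269 ≡ 1 and 1853 ≡ 1 (mod 4), so (269/1853) = +(1853/269).
Reduce top mod 269: now compute (239/269).
Reciprocity: 239 ≡ 3 and 269 ≡ 1 (mod 4), so (239/269) = +(269/239).
Reduce top mod 239: now compute (30/239).
Pull out 2: since 239 ≡ 7 (mod 8), (2/239) = +1.
Reciprocity: 15 ≡ 3 and 239 ≡ 3 (mod 4), so (15/239) = −(239/15).
Reduce top mod 15: now compute (14/15).
Pull out 2: since 15 ≡ 7 (mod 8), (2/15) = +1.
Reciprocity: 7 ≡ 3 and 15 ≡ 3 (mod 4), so (7/15) = −(15/7).
Reduce top mod 7: now compute (1/7).
Reached (1/7) = 1. Collecting the sign flips along the way, the symbol is +1.

1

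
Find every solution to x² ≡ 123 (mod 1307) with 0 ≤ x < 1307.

Since 1307 ≡ 3 (mod 4), a square root of 123 is 123^((1307+1)/4) = 123^327 mod 1307.
Repeated squaring: 123^2≡752, 123^4≡880, 123^8≡656, 123^16≡333, 123^32≡1101, 123^64≡612, 123^128≡742, 123^256≡317 (mod 1307).
123^327 = 123^(256+64+4+2+1) ≡ 851 (mod 1307).
Check: 851² = 724201 ≡ 123 (mod 1307). The two roots are 456 and 851.

456, 851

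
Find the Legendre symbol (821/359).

First reduce: 821 ≡ 103 (mod 359).
Reciprocity: 103 ≡ 3 and 359 ≡ 3 (mod 4), so (103/359) = −(359/103).
Reduce top mod 103: now compute (50/103).
Pull out 2: since 103 ≡ 7 (mod 8), (2/103) = +1.
Reciprocity: 25 ≡ 1 and 103 ≡ 3 (mod 4), so (25/103) = +(103/25).
Reduce top mod 25: now compute (3/25).
Reciprocity: 3 ≡ 3 and 25 ≡ 1 (mod 4), so (3/25) = +(25/3).
Reduce top mod 3: now compute (1/3).
Reached (1/3) = 1. Collecting the sign flips along the way, the symbol is -1.

-1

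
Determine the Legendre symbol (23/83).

Reciprocity: 23 ≡ 3 and 83 ≡ 3 (mod 4), so (23/83) = −(83/23).
Reduce top mod 23: now compute (14/23).
Pull out 2: since 23 ≡ 7 (mod 8), (2/23) = +1.
Reciprocity: 7 ≡ 3 and 23 ≡ 3 (mod 4), so (7/23) = −(23/7).
Reduce top mod 7: now compute (2/7).
Pull out 2: since 7 ≡ 7 (mod 8), (2/7) = +1.
Reached (1/7) = 1. Collecting the sign flips along the way, the symbol is +1.

1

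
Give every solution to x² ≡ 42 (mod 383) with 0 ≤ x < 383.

100, 283

Since 383 ≡ 3 (mod 4), a square root of 42 is 42^((383+1)/4) = 42^96 mod 383.
Repeated squaring: 42^2≡232, 42^4≡204, 42^8≡252, 42^16≡309, 42^32≡114, 42^64≡357 (mod 383).
42^96 = 42^(64+32) ≡ 100 (mod 383).
Check: 100² = 10000 ≡ 42 (mod 383). The two roots are 100 and 283.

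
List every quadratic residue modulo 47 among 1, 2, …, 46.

1,2,3,4,6,7,8,9,12,14,16,17,18,21,24,25,27,28,32,34,36,37,42

Square k = 1,…,23 (k and 47−k give the same square):
1²=1, 2²=4, 3²=9, 4²=16, 5²=25, 6²=36, 7²≡2, 8²≡17, 9²≡34, 10²≡6, 11²≡27, 12²≡3, 13²≡28, 14²≡8, 15²≡37, 16²≡21, 17²≡7, 18²≡42, 19²≡32, 20²≡24, 21²≡18, 22²≡14, 23²≡12 (mod 47).
So the quadratic residues mod 47 are {1, 2, 3, 4, 6, 7, 8, 9, 12, 14, 16, 17, 18, 21, 24, 25, 27, 28, 32, 34, 36, 37, 42}.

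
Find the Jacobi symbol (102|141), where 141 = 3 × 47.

0

Pull out 2: since 141 ≡ 5 (mod 8), (2/141) = -1.
Reciprocity: 51 ≡ 3 and 141 ≡ 1 (mod 4), so (51/141) = +(141/51).
Reduce top mod 51: now compute (39/51).
Reciprocity: 39 ≡ 3 and 51 ≡ 3 (mod 4), so (39/51) = −(51/39).
Reduce top mod 39: now compute (12/39).
Pull out 2^2: since 39 ≡ 7 (mod 8), (2/39) = +1, so (2/39)^2 = +1.
Reciprocity: 3 ≡ 3 and 39 ≡ 3 (mod 4), so (3/39) = −(39/3).
Reduce top mod 3: now compute (0/3).
Top reduces to 0: gcd > 1, so the symbol is 0.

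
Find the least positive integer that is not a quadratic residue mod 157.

(2/157) = −1, so 2 is the smallest positive non-residue mod 157.

2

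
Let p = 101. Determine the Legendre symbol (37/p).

Reciprocity: 37 ≡ 1 and 101 ≡ 1 (mod 4), so (37/101) = +(101/37).
Reduce top mod 37: now compute (27/37).
Reciprocity: 27 ≡ 3 and 37 ≡ 1 (mod 4), so (27/37) = +(37/27).
Reduce top mod 27: now compute (10/27).
Pull out 2: since 27 ≡ 3 (mod 8), (2/27) = -1.
Reciprocity: 5 ≡ 1 and 27 ≡ 3 (mod 4), so (5/27) = +(27/5).
Reduce top mod 5: now compute (2/5).
Pull out 2: since 5 ≡ 5 (mod 8), (2/5) = -1.
Reached (1/5) = 1. Collecting the sign flips along the way, the symbol is +1.

1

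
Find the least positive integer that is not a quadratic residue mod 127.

(2/127) = +1, so 2 is a residue.
(3/127) = −1, so 3 is the smallest positive non-residue mod 127.

3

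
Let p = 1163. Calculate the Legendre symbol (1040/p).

Euler's criterion: (1040/1163) ≡ 1040^581 (mod 1163).
1040^2 ≡ 10 (mod 1163)
1040^4 ≡ 100 (mod 1163)
1040^8 ≡ 696 (mod 1163)
1040^16 ≡ 608 (mod 1163)
1040^32 ≡ 993 (mod 1163)
1040^64 ≡ 988 (mod 1163)
1040^128 ≡ 387 (mod 1163)
1040^256 ≡ 905 (mod 1163)
1040^512 ≡ 273 (mod 1163)
1040^581 = 1040^(512+64+4+1) ≡ 1 (mod 1163).
Result is 1, so (1040/1163) = 1.

1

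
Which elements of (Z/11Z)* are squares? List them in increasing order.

Square k = 1,…,5 (k and 11−k give the same square):
1²=1, 2²=4, 3²=9, 4²≡5, 5²≡3 (mod 11).
So the quadratic residues mod 11 are {1, 3, 4, 5, 9}.

1, 3, 4, 5, 9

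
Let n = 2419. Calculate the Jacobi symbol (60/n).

-1

Pull out 2^2: since 2419 ≡ 3 (mod 8), (2/2419) = -1, so (2/2419)^2 = +1.
Reciprocity: 15 ≡ 3 and 2419 ≡ 3 (mod 4), so (15/2419) = −(2419/15).
Reduce top mod 15: now compute (4/15).
Pull out 2^2: since 15 ≡ 7 (mod 8), (2/15) = +1, so (2/15)^2 = +1.
Reached (1/15) = 1. Collecting the sign flips along the way, the symbol is -1.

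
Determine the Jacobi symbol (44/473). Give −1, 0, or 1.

0

Pull out 2^2: since 473 ≡ 1 (mod 8), (2/473) = +1, so (2/473)^2 = +1.
Reciprocity: 11 ≡ 3 and 473 ≡ 1 (mod 4), so (11/473) = +(473/11).
Reduce top mod 11: now compute (0/11).
Top reduces to 0: gcd > 1, so the symbol is 0.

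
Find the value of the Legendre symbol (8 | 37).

Euler's criterion: (8/37) ≡ 8^18 (mod 37).
8^2 ≡ 27 (mod 37)
8^4 ≡ 26 (mod 37)
8^8 ≡ 10 (mod 37)
8^16 ≡ 26 (mod 37)
8^18 = 8^(16+2) ≡ 36 (mod 37).
Result is 36 ≡ −1, so (8/37) = −1.

-1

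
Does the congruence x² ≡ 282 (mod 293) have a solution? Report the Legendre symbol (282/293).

-1

Pull out 2: since 293 ≡ 5 (mod 8), (2/293) = -1.
Reciprocity: 141 ≡ 1 and 293 ≡ 1 (mod 4), so (141/293) = +(293/141).
Reduce top mod 141: now compute (11/141).
Reciprocity: 11 ≡ 3 and 141 ≡ 1 (mod 4), so (11/141) = +(141/11).
Reduce top mod 11: now compute (9/11).
Reciprocity: 9 ≡ 1 and 11 ≡ 3 (mod 4), so (9/11) = +(11/9).
Reduce top mod 9: now compute (2/9).
Pull out 2: since 9 ≡ 1 (mod 8), (2/9) = +1.
Reached (1/9) = 1. Collecting the sign flips along the way, the symbol is -1.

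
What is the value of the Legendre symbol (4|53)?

Euler's criterion: (4/53) ≡ 4^26 (mod 53).
4^2 ≡ 16 (mod 53)
4^4 ≡ 44 (mod 53)
4^8 ≡ 28 (mod 53)
4^16 ≡ 42 (mod 53)
4^26 = 4^(16+8+2) ≡ 1 (mod 53).
Result is 1, so (4/53) = 1.

1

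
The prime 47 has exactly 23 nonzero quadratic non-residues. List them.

Square k = 1,…,23 (k and 47−k give the same square):
1²=1, 2²=4, 3²=9, 4²=16, 5²=25, 6²=36, 7²≡2, 8²≡17, 9²≡34, 10²≡6, 11²≡27, 12²≡3, 13²≡28, 14²≡8, 15²≡37, 16²≡21, 17²≡7, 18²≡42, 19²≡32, 20²≡24, 21²≡18, 22²≡14, 23²≡12 (mod 47).
The residues are {1, 2, 3, 4, 6, 7, 8, 9, 12, 14, 16, 17, 18, 21, 24, 25, 27, 28, 32, 34, 36, 37, 42}; the non-residues are the remaining 23 nonzero classes.

5,10,11,13,15,19,20,22,23,26,29,30,31,33,35,38,39,40,41,43,44,45,46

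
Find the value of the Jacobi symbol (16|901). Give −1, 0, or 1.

Pull out 2^4: since 901 ≡ 5 (mod 8), (2/901) = -1, so (2/901)^4 = +1.
Reached (1/901) = 1. Collecting the sign flips along the way, the symbol is +1.

1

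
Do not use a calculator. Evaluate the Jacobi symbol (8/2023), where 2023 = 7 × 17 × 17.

Pull out 2^3: since 2023 ≡ 7 (mod 8), (2/2023) = +1, so (2/2023)^3 = +1.
Reached (1/2023) = 1. Collecting the sign flips along the way, the symbol is +1.

1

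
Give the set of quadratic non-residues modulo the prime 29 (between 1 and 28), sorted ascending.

Square k = 1,…,14 (k and 29−k give the same square):
1²=1, 2²=4, 3²=9, 4²=16, 5²=25, 6²≡7, 7²≡20, 8²≡6, 9²≡23, 10²≡13, 11²≡5, 12²≡28, 13²≡24, 14²≡22 (mod 29).
The residues are {1, 4, 5, 6, 7, 9, 13, 16, 20, 22, 23, 24, 25, 28}; the non-residues are the remaining 14 nonzero classes.

2, 3, 8, 10, 11, 12, 14, 15, 17, 18, 19, 21, 26, 27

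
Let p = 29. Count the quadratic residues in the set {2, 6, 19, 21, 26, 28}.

(2/29) = -1 → non-residue.
(6/29) = +1 → QR.
(19/29) = -1 → non-residue.
(21/29) = -1 → non-residue.
(26/29) = -1 → non-residue.
(28/29) = +1 → QR.
Total quadratic residues among the 6: 2.

2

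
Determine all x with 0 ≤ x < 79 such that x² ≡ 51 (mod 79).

Since 79 ≡ 3 (mod 4), a square root of 51 is 51^((79+1)/4) = 51^20 mod 79.
Repeated squaring: 51^2≡73, 51^4≡36, 51^8≡32, 51^16≡76 (mod 79).
51^20 = 51^(16+4) ≡ 50 (mod 79).
Check: 50² = 2500 ≡ 51 (mod 79). The two roots are 29 and 50.

29, 50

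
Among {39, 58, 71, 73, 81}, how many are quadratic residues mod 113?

1

(39/113) = -1 → non-residue.
(58/113) = -1 → non-residue.
(71/113) = -1 → non-residue.
(73/113) = -1 → non-residue.
(81/113) = +1 → QR.
Total quadratic residues among the 5: 1.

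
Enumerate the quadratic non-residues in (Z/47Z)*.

5 10 11 13 15 19 20 22 23 26 29 30 31 33 35 38 39 40 41 43 44 45 46

Square k = 1,…,23 (k and 47−k give the same square):
1²=1, 2²=4, 3²=9, 4²=16, 5²=25, 6²=36, 7²≡2, 8²≡17, 9²≡34, 10²≡6, 11²≡27, 12²≡3, 13²≡28, 14²≡8, 15²≡37, 16²≡21, 17²≡7, 18²≡42, 19²≡32, 20²≡24, 21²≡18, 22²≡14, 23²≡12 (mod 47).
The residues are {1, 2, 3, 4, 6, 7, 8, 9, 12, 14, 16, 17, 18, 21, 24, 25, 27, 28, 32, 34, 36, 37, 42}; the non-residues are the remaining 23 nonzero classes.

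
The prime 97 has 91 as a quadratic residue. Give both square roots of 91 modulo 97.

24, 73

97 ≡ 1 (mod 4), so we find a root by search.
Trying successive values, 24² = 576 ≡ 91 (mod 97). The other root is 97 − 24 = 73.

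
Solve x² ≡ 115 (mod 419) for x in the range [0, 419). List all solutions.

80, 339

Since 419 ≡ 3 (mod 4), a square root of 115 is 115^((419+1)/4) = 115^105 mod 419.
Repeated squaring: 115^2≡236, 115^4≡388, 115^8≡123, 115^16≡45, 115^32≡349, 115^64≡291 (mod 419).
115^105 = 115^(64+32+8+1) ≡ 80 (mod 419).
Check: 80² = 6400 ≡ 115 (mod 419). The two roots are 80 and 339.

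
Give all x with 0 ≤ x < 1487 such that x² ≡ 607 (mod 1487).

702, 785

Since 1487 ≡ 3 (mod 4), a square root of 607 is 607^((1487+1)/4) = 607^372 mod 1487.
Repeated squaring: 607^2≡1160, 607^4≡1352, 607^8≡381, 607^16≡922, 607^32≡1007, 607^64≡1402, 607^128≡1277, 607^256≡977 (mod 1487).
607^372 = 607^(256+64+32+16+4) ≡ 785 (mod 1487).
Check: 785² = 616225 ≡ 607 (mod 1487). The two roots are 702 and 785.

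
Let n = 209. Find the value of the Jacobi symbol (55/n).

Reciprocity: 55 ≡ 3 and 209 ≡ 1 (mod 4), so (55/209) = +(209/55).
Reduce top mod 55: now compute (44/55).
Pull out 2^2: since 55 ≡ 7 (mod 8), (2/55) = +1, so (2/55)^2 = +1.
Reciprocity: 11 ≡ 3 and 55 ≡ 3 (mod 4), so (11/55) = −(55/11).
Reduce top mod 11: now compute (0/11).
Top reduces to 0: gcd > 1, so the symbol is 0.

0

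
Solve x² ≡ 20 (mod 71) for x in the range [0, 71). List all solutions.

34, 37

Since 71 ≡ 3 (mod 4), a square root of 20 is 20^((71+1)/4) = 20^18 mod 71.
Repeated squaring: 20^2≡45, 20^4≡37, 20^8≡20, 20^16≡45 (mod 71).
20^18 = 20^(16+2) ≡ 37 (mod 71).
Check: 37² = 1369 ≡ 20 (mod 71). The two roots are 34 and 37.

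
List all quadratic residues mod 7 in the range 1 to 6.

Square k = 1,…,3 (k and 7−k give the same square):
1²=1, 2²=4, 3²≡2 (mod 7).
So the quadratic residues mod 7 are {1, 2, 4}.

1, 2, 4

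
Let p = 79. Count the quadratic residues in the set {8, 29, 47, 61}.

(8/79) = +1 → QR.
(29/79) = -1 → non-residue.
(47/79) = -1 → non-residue.
(61/79) = -1 → non-residue.
Total quadratic residues among the 4: 1.

1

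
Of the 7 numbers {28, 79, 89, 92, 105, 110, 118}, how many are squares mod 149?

(28/149) = +1 → QR.
(79/149) = -1 → non-residue.
(89/149) = -1 → non-residue.
(92/149) = -1 → non-residue.
(105/149) = -1 → non-residue.
(110/149) = +1 → QR.
(118/149) = +1 → QR.
Total quadratic residues among the 7: 3.

3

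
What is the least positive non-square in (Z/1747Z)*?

2

(2/1747) = −1, so 2 is the smallest positive non-residue mod 1747.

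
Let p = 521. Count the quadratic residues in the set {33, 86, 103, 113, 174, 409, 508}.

2

(33/521) = -1 → non-residue.
(86/521) = -1 → non-residue.
(103/521) = -1 → non-residue.
(113/521) = +1 → QR.
(174/521) = -1 → non-residue.
(409/521) = -1 → non-residue.
(508/521) = +1 → QR.
Total quadratic residues among the 7: 2.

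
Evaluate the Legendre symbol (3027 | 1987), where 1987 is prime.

1

First reduce: 3027 ≡ 1040 (mod 1987).
Pull out 2^4: since 1987 ≡ 3 (mod 8), (2/1987) = -1, so (2/1987)^4 = +1.
Reciprocity: 65 ≡ 1 and 1987 ≡ 3 (mod 4), so (65/1987) = +(1987/65).
Reduce top mod 65: now compute (37/65).
Reciprocity: 37 ≡ 1 and 65 ≡ 1 (mod 4), so (37/65) = +(65/37).
Reduce top mod 37: now compute (28/37).
Pull out 2^2: since 37 ≡ 5 (mod 8), (2/37) = -1, so (2/37)^2 = +1.
Reciprocity: 7 ≡ 3 and 37 ≡ 1 (mod 4), so (7/37) = +(37/7).
Reduce top mod 7: now compute (2/7).
Pull out 2: since 7 ≡ 7 (mod 8), (2/7) = +1.
Reached (1/7) = 1. Collecting the sign flips along the way, the symbol is +1.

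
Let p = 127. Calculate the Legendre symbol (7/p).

-1

Euler's criterion: (7/127) ≡ 7^63 (mod 127).
7^2 ≡ 49 (mod 127)
7^4 ≡ 115 (mod 127)
7^8 ≡ 17 (mod 127)
7^16 ≡ 35 (mod 127)
7^32 ≡ 82 (mod 127)
7^63 = 7^(32+16+8+4+2+1) ≡ 126 (mod 127).
Result is 126 ≡ −1, so (7/127) = −1.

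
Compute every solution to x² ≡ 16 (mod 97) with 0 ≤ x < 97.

97 ≡ 1 (mod 4), so we find a root by search.
Trying successive values, 4² = 16 ≡ 16 (mod 97). The other root is 97 − 4 = 93.

4, 93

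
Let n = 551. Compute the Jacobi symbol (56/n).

1

Pull out 2^3: since 551 ≡ 7 (mod 8), (2/551) = +1, so (2/551)^3 = +1.
Reciprocity: 7 ≡ 3 and 551 ≡ 3 (mod 4), so (7/551) = −(551/7).
Reduce top mod 7: now compute (5/7).
Reciprocity: 5 ≡ 1 and 7 ≡ 3 (mod 4), so (5/7) = +(7/5).
Reduce top mod 5: now compute (2/5).
Pull out 2: since 5 ≡ 5 (mod 8), (2/5) = -1.
Reached (1/5) = 1. Collecting the sign flips along the way, the symbol is +1.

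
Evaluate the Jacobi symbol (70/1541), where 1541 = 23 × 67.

-1

Pull out 2: since 1541 ≡ 5 (mod 8), (2/1541) = -1.
Reciprocity: 35 ≡ 3 and 1541 ≡ 1 (mod 4), so (35/1541) = +(1541/35).
Reduce top mod 35: now compute (1/35).
Reached (1/35) = 1. Collecting the sign flips along the way, the symbol is -1.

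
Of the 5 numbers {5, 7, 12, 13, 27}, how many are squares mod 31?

(5/31) = +1 → QR.
(7/31) = +1 → QR.
(12/31) = -1 → non-residue.
(13/31) = -1 → non-residue.
(27/31) = -1 → non-residue.
Total quadratic residues among the 5: 2.

2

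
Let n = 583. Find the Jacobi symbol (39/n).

1

Reciprocity: 39 ≡ 3 and 583 ≡ 3 (mod 4), so (39/583) = −(583/39).
Reduce top mod 39: now compute (37/39).
Reciprocity: 37 ≡ 1 and 39 ≡ 3 (mod 4), so (37/39) = +(39/37).
Reduce top mod 37: now compute (2/37).
Pull out 2: since 37 ≡ 5 (mod 8), (2/37) = -1.
Reached (1/37) = 1. Collecting the sign flips along the way, the symbol is +1.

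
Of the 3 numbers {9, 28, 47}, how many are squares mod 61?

(9/61) = +1 → QR.
(28/61) = -1 → non-residue.
(47/61) = +1 → QR.
Total quadratic residues among the 3: 2.

2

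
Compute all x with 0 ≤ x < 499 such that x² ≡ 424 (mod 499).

Since 499 ≡ 3 (mod 4), a square root of 424 is 424^((499+1)/4) = 424^125 mod 499.
Repeated squaring: 424^2≡136, 424^4≡33, 424^8≡91, 424^16≡297, 424^32≡385, 424^64≡22 (mod 499).
424^125 = 424^(64+32+16+8+4+1) ≡ 397 (mod 499).
Check: 397² = 157609 ≡ 424 (mod 499). The two roots are 102 and 397.

102, 397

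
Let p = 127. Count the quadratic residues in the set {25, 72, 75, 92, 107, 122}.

(25/127) = +1 → QR.
(72/127) = +1 → QR.
(75/127) = -1 → non-residue.
(92/127) = -1 → non-residue.
(107/127) = +1 → QR.
(122/127) = +1 → QR.
Total quadratic residues among the 6: 4.

4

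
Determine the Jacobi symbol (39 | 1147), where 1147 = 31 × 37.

-1

Reciprocity: 39 ≡ 3 and 1147 ≡ 3 (mod 4), so (39/1147) = −(1147/39).
Reduce top mod 39: now compute (16/39).
Pull out 2^4: since 39 ≡ 7 (mod 8), (2/39) = +1, so (2/39)^4 = +1.
Reached (1/39) = 1. Collecting the sign flips along the way, the symbol is -1.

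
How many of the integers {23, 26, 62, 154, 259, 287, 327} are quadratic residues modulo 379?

4

(23/379) = +1 → QR.
(26/379) = +1 → QR.
(62/379) = +1 → QR.
(154/379) = -1 → non-residue.
(259/379) = -1 → non-residue.
(287/379) = -1 → non-residue.
(327/379) = +1 → QR.
Total quadratic residues among the 7: 4.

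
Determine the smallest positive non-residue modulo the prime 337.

(2/337) = +1, so 2 is a residue.
(3/337) = +1, so 3 is a residue.
(4/337) = +1, so 4 is a residue.
(5/337) = −1, so 5 is the smallest positive non-residue mod 337.

5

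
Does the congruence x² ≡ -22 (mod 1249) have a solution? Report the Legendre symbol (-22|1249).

-1

First reduce: -22 ≡ 1227 (mod 1249).
Reciprocity: 1227 ≡ 3 and 1249 ≡ 1 (mod 4), so (1227/1249) = +(1249/1227).
Reduce top mod 1227: now compute (22/1227).
Pull out 2: since 1227 ≡ 3 (mod 8), (2/1227) = -1.
Reciprocity: 11 ≡ 3 and 1227 ≡ 3 (mod 4), so (11/1227) = −(1227/11).
Reduce top mod 11: now compute (6/11).
Pull out 2: since 11 ≡ 3 (mod 8), (2/11) = -1.
Reciprocity: 3 ≡ 3 and 11 ≡ 3 (mod 4), so (3/11) = −(11/3).
Reduce top mod 3: now compute (2/3).
Pull out 2: since 3 ≡ 3 (mod 8), (2/3) = -1.
Reached (1/3) = 1. Collecting the sign flips along the way, the symbol is -1.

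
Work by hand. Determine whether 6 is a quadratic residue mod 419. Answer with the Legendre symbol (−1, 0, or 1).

-1

Euler's criterion: (6/419) ≡ 6^209 (mod 419).
6^2 ≡ 36 (mod 419)
6^4 ≡ 39 (mod 419)
6^8 ≡ 264 (mod 419)
6^16 ≡ 142 (mod 419)
6^32 ≡ 52 (mod 419)
6^64 ≡ 190 (mod 419)
6^128 ≡ 66 (mod 419)
6^209 = 6^(128+64+16+1) ≡ 418 (mod 419).
Result is 418 ≡ −1, so (6/419) = −1.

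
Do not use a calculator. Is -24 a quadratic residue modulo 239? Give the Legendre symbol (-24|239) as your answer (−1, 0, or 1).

-1

First reduce: -24 ≡ 215 (mod 239).
Reciprocity: 215 ≡ 3 and 239 ≡ 3 (mod 4), so (215/239) = −(239/215).
Reduce top mod 215: now compute (24/215).
Pull out 2^3: since 215 ≡ 7 (mod 8), (2/215) = +1, so (2/215)^3 = +1.
Reciprocity: 3 ≡ 3 and 215 ≡ 3 (mod 4), so (3/215) = −(215/3).
Reduce top mod 3: now compute (2/3).
Pull out 2: since 3 ≡ 3 (mod 8), (2/3) = -1.
Reached (1/3) = 1. Collecting the sign flips along the way, the symbol is -1.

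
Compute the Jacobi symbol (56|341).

1

Pull out 2^3: since 341 ≡ 5 (mod 8), (2/341) = -1, so (2/341)^3 = -1.
Reciprocity: 7 ≡ 3 and 341 ≡ 1 (mod 4), so (7/341) = +(341/7).
Reduce top mod 7: now compute (5/7).
Reciprocity: 5 ≡ 1 and 7 ≡ 3 (mod 4), so (5/7) = +(7/5).
Reduce top mod 5: now compute (2/5).
Pull out 2: since 5 ≡ 5 (mod 8), (2/5) = -1.
Reached (1/5) = 1. Collecting the sign flips along the way, the symbol is +1.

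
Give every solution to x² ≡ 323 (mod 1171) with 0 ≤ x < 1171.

Since 1171 ≡ 3 (mod 4), a square root of 323 is 323^((1171+1)/4) = 323^293 mod 1171.
Repeated squaring: 323^2≡110, 323^4≡390, 323^8≡1041, 323^16≡506, 323^32≡758, 323^64≡774, 323^128≡695, 323^256≡573 (mod 1171).
323^293 = 323^(256+32+4+1) ≡ 591 (mod 1171).
Check: 591² = 349281 ≡ 323 (mod 1171). The two roots are 580 and 591.

580, 591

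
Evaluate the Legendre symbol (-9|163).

First reduce: -9 ≡ 154 (mod 163).
Pull out 2: since 163 ≡ 3 (mod 8), (2/163) = -1.
Reciprocity: 77 ≡ 1 and 163 ≡ 3 (mod 4), so (77/163) = +(163/77).
Reduce top mod 77: now compute (9/77).
Reciprocity: 9 ≡ 1 and 77 ≡ 1 (mod 4), so (9/77) = +(77/9).
Reduce top mod 9: now compute (5/9).
Reciprocity: 5 ≡ 1 and 9 ≡ 1 (mod 4), so (5/9) = +(9/5).
Reduce top mod 5: now compute (4/5).
Pull out 2^2: since 5 ≡ 5 (mod 8), (2/5) = -1, so (2/5)^2 = +1.
Reached (1/5) = 1. Collecting the sign flips along the way, the symbol is -1.

-1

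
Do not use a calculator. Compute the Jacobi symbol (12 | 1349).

-1

Pull out 2^2: since 1349 ≡ 5 (mod 8), (2/1349) = -1, so (2/1349)^2 = +1.
Reciprocity: 3 ≡ 3 and 1349 ≡ 1 (mod 4), so (3/1349) = +(1349/3).
Reduce top mod 3: now compute (2/3).
Pull out 2: since 3 ≡ 3 (mod 8), (2/3) = -1.
Reached (1/3) = 1. Collecting the sign flips along the way, the symbol is -1.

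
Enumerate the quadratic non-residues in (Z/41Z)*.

Square k = 1,…,20 (k and 41−k give the same square):
1²=1, 2²=4, 3²=9, 4²=16, 5²=25, 6²=36, 7²≡8, 8²≡23, 9²≡40, 10²≡18, 11²≡39, 12²≡21, 13²≡5, 14²≡32, 15²≡20, 16²≡10, 17²≡2, 18²≡37, 19²≡33, 20²≡31 (mod 41).
The residues are {1, 2, 4, 5, 8, 9, 10, 16, 18, 20, 21, 23, 25, 31, 32, 33, 36, 37, 39, 40}; the non-residues are the remaining 20 nonzero classes.

3,6,7,11,12,13,14,15,17,19,22,24,26,27,28,29,30,34,35,38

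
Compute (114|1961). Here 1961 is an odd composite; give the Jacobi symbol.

-1

Pull out 2: since 1961 ≡ 1 (mod 8), (2/1961) = +1.
Reciprocity: 57 ≡ 1 and 1961 ≡ 1 (mod 4), so (57/1961) = +(1961/57).
Reduce top mod 57: now compute (23/57).
Reciprocity: 23 ≡ 3 and 57 ≡ 1 (mod 4), so (23/57) = +(57/23).
Reduce top mod 23: now compute (11/23).
Reciprocity: 11 ≡ 3 and 23 ≡ 3 (mod 4), so (11/23) = −(23/11).
Reduce top mod 11: now compute (1/11).
Reached (1/11) = 1. Collecting the sign flips along the way, the symbol is -1.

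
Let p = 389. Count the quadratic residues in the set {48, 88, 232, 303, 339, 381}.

2

(48/389) = -1 → non-residue.
(88/389) = -1 → non-residue.
(232/389) = +1 → QR.
(303/389) = +1 → QR.
(339/389) = -1 → non-residue.
(381/389) = -1 → non-residue.
Total quadratic residues among the 6: 2.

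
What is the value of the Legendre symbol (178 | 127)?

Euler's criterion: (178/127) ≡ 51^63 (mod 127).
51^2 ≡ 61 (mod 127)
51^4 ≡ 38 (mod 127)
51^8 ≡ 47 (mod 127)
51^16 ≡ 50 (mod 127)
51^32 ≡ 87 (mod 127)
51^63 = 51^(32+16+8+4+2+1) ≡ 126 (mod 127).
Result is 126 ≡ −1, so (178/127) = −1.

-1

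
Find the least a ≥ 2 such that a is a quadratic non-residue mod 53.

2

(2/53) = −1, so 2 is the smallest positive non-residue mod 53.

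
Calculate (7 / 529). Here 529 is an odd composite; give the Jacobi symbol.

1

Reciprocity: 7 ≡ 3 and 529 ≡ 1 (mod 4), so (7/529) = +(529/7).
Reduce top mod 7: now compute (4/7).
Pull out 2^2: since 7 ≡ 7 (mod 8), (2/7) = +1, so (2/7)^2 = +1.
Reached (1/7) = 1. Collecting the sign flips along the way, the symbol is +1.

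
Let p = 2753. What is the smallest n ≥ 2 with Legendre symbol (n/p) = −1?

(2/2753) = +1, so 2 is a residue.
(3/2753) = −1, so 3 is the smallest positive non-residue mod 2753.

3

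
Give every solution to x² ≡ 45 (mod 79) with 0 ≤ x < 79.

19, 60

Since 79 ≡ 3 (mod 4), a square root of 45 is 45^((79+1)/4) = 45^20 mod 79.
Repeated squaring: 45^2≡50, 45^4≡51, 45^8≡73, 45^16≡36 (mod 79).
45^20 = 45^(16+4) ≡ 19 (mod 79).
Check: 19² = 361 ≡ 45 (mod 79). The two roots are 19 and 60.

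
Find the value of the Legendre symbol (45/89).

1

Reciprocity: 45 ≡ 1 and 89 ≡ 1 (mod 4), so (45/89) = +(89/45).
Reduce top mod 45: now compute (44/45).
Pull out 2^2: since 45 ≡ 5 (mod 8), (2/45) = -1, so (2/45)^2 = +1.
Reciprocity: 11 ≡ 3 and 45 ≡ 1 (mod 4), so (11/45) = +(45/11).
Reduce top mod 11: now compute (1/11).
Reached (1/11) = 1. Collecting the sign flips along the way, the symbol is +1.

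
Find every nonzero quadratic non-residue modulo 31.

Square k = 1,…,15 (k and 31−k give the same square):
1²=1, 2²=4, 3²=9, 4²=16, 5²=25, 6²≡5, 7²≡18, 8²≡2, 9²≡19, 10²≡7, 11²≡28, 12²≡20, 13²≡14, 14²≡10, 15²≡8 (mod 31).
The residues are {1, 2, 4, 5, 7, 8, 9, 10, 14, 16, 18, 19, 20, 25, 28}; the non-residues are the remaining 15 nonzero classes.

3 6 11 12 13 15 17 21 22 23 24 26 27 29 30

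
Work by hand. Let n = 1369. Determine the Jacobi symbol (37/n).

0

Reciprocity: 37 ≡ 1 and 1369 ≡ 1 (mod 4), so (37/1369) = +(1369/37).
Reduce top mod 37: now compute (0/37).
Top reduces to 0: gcd > 1, so the symbol is 0.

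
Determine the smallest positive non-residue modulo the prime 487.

3

(2/487) = +1, so 2 is a residue.
(3/487) = −1, so 3 is the smallest positive non-residue mod 487.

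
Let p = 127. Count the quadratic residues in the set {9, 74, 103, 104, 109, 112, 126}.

(9/127) = +1 → QR.
(74/127) = +1 → QR.
(103/127) = +1 → QR.
(104/127) = +1 → QR.
(109/127) = -1 → non-residue.
(112/127) = -1 → non-residue.
(126/127) = -1 → non-residue.
Total quadratic residues among the 7: 4.

4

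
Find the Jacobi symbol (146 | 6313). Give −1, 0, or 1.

Pull out 2: since 6313 ≡ 1 (mod 8), (2/6313) = +1.
Reciprocity: 73 ≡ 1 and 6313 ≡ 1 (mod 4), so (73/6313) = +(6313/73).
Reduce top mod 73: now compute (35/73).
Reciprocity: 35 ≡ 3 and 73 ≡ 1 (mod 4), so (35/73) = +(73/35).
Reduce top mod 35: now compute (3/35).
Reciprocity: 3 ≡ 3 and 35 ≡ 3 (mod 4), so (3/35) = −(35/3).
Reduce top mod 3: now compute (2/3).
Pull out 2: since 3 ≡ 3 (mod 8), (2/3) = -1.
Reached (1/3) = 1. Collecting the sign flips along the way, the symbol is +1.

1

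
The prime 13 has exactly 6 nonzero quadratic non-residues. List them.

Square k = 1,…,6 (k and 13−k give the same square):
1²=1, 2²=4, 3²=9, 4²≡3, 5²≡12, 6²≡10 (mod 13).
The residues are {1, 3, 4, 9, 10, 12}; the non-residues are the remaining 6 nonzero classes.

2 5 6 7 8 11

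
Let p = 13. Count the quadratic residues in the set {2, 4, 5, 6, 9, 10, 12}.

(2/13) = -1 → non-residue.
(4/13) = +1 → QR.
(5/13) = -1 → non-residue.
(6/13) = -1 → non-residue.
(9/13) = +1 → QR.
(10/13) = +1 → QR.
(12/13) = +1 → QR.
Total quadratic residues among the 7: 4.

4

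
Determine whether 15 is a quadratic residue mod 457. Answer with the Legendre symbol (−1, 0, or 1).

-1

Euler's criterion: (15/457) ≡ 15^228 (mod 457).
15^2 ≡ 225 (mod 457)
15^4 ≡ 355 (mod 457)
15^8 ≡ 350 (mod 457)
15^16 ≡ 24 (mod 457)
15^32 ≡ 119 (mod 457)
15^64 ≡ 451 (mod 457)
15^128 ≡ 36 (mod 457)
15^228 = 15^(128+64+32+4) ≡ 456 (mod 457).
Result is 456 ≡ −1, so (15/457) = −1.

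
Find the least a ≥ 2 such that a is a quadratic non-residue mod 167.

(2/167) = +1, so 2 is a residue.
(3/167) = +1, so 3 is a residue.
(4/167) = +1, so 4 is a residue.
(5/167) = −1, so 5 is the smallest positive non-residue mod 167.

5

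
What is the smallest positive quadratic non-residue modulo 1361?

3

(2/1361) = +1, so 2 is a residue.
(3/1361) = −1, so 3 is the smallest positive non-residue mod 1361.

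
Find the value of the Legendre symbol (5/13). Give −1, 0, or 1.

Reciprocity: 5 ≡ 1 and 13 ≡ 1 (mod 4), so (5/13) = +(13/5).
Reduce top mod 5: now compute (3/5).
Reciprocity: 3 ≡ 3 and 5 ≡ 1 (mod 4), so (3/5) = +(5/3).
Reduce top mod 3: now compute (2/3).
Pull out 2: since 3 ≡ 3 (mod 8), (2/3) = -1.
Reached (1/3) = 1. Collecting the sign flips along the way, the symbol is -1.

-1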